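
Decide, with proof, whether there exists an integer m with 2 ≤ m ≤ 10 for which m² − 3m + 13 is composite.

The values for m = 2, 3, …, 10 are 11, 13, 17, 23, 31, 41, 53, 67, 83, and each of these is prime.
So no value in the range makes the expression composite.

No, no such integer m in that range exists.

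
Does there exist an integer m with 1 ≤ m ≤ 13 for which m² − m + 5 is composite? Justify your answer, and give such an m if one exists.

m = 13

At m = 13: 13² − 13 + 5 = 161 = 7·23, which is composite.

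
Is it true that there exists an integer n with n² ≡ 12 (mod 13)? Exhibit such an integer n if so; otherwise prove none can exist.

n = 5

n = 5 works: 5² = 25, and 25 − 12 = 13 = 1·13.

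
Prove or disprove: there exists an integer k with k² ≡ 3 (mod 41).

There is no such integer.

Apply Euler's criterion with the prime 41: 3 is a quadratic residue iff 3^20 ≡ 1 (mod 41), and a non-residue iff it is ≡ −1.
Squaring successively (mod 41): 3^2 = 9 ≡ 9; 3^4 ≡ 9² = 81 ≡ 40; 3^8 ≡ 40² = 1600 ≡ 1; 3^16 ≡ 1² = 1 ≡ 1.
Since 20 = 16 + 4, 3^20 ≡ 1 · 40; multiplying out mod 41: 1·40 = 40 ≡ 40. Thus 3^20 ≡ 40 ≡ −1 (mod 41).
By Euler's criterion 3 is a quadratic non-residue mod 41: no k satisfies k² ≡ 3 (mod 41).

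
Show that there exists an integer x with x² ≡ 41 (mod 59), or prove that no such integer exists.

Take x = 49. Then 49² = 2401 = 40·59 + 41, so 49² ≡ 41 (mod 59).

x = 49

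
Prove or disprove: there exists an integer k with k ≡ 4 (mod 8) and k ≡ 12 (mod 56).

k = 12

The moduli are not coprime: gcd(8, 56) = 8. Compatibility requires 8 ∣ (12 − 4) = 8, which holds, so solutions exist.
List candidates k ≡ 4 (mod 8): 4, 12. Modulo 56 these are 4, 12; 12 gives 12 as required.
Indeed 12 ≡ 4 (mod 8) and 12 ≡ 12 (mod 56).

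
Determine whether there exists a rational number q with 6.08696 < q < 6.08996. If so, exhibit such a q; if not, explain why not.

Scale by 34: the interval becomes (206.95664, 207.05864), which contains the integer 207.
Dividing back, 6.08696 < 207/34 < 6.08996, and 207/34 is rational.

q = 207/34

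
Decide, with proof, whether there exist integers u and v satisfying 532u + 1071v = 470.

Any value of 532u + 1071v is a multiple of gcd(532, 1071) = 7.
But 470 = 7·67 + 1, so 7 ∤ 470.
Hence no integers u, v satisfy the equation.

No such integers exist.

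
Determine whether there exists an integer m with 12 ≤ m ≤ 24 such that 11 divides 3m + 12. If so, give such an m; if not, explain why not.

m = 18

Scanning upward from m = 12 gives 48, 51, 54, 57, 60, 63, none divisible by 11. m = 18 works, since 3·18 + 12 = 66 = 6·11.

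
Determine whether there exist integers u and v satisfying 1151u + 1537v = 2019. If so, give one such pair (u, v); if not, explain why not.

u = 1042, v = -779

1151 and 1537 are coprime, so 1151u + 1537v ranges over all of ℤ.
Euclidean algorithm: 1537 = 1·1151 + 386, 1151 = 2·386 + 379, 386 = 1·379 + 7, 379 = 54·7 + 1, 7 = 7·1 + 0.
Back-substituting, 1 = 379 − 54·7 = 379 − 54·(386 − 1·379) = −54·386 + 55·379 = −54·386 + 55·(1151 − 2·386) = 55·1151 − 164·386 = 55·1151 − 164·(1537 − 1·1151) = −164·1537 + 219·1151; that is, 1151·219 + 1537·(-164) = 1.
Multiplying through by 2019: u = 219·2019 = 442161, v = (-164)·2019 = -331116 is a solution.
The general solution is u = 442161 + 1537k, v = -331116 − 1151k; taking k = -287 gives the smaller pair u = 1042, v = -779.
Indeed 1151·1042 + 1537·(-779) = 1199342 − 1197323 = 2019.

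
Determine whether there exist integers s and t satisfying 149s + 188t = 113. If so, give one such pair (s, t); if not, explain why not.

s = 161, t = -127

149 and 188 are coprime, so 149s + 188t ranges over all of ℤ.
Dividing repeatedly: 188 = 1·149 + 39, 149 = 3·39 + 32, 39 = 1·32 + 7, 32 = 4·7 + 4, 7 = 1·4 + 3, 4 = 1·3 + 1, 3 = 3·1 + 0.
Back-substituting, 1 = 4 − 1·3 = 4 − (7 − 1·4) = −7 + 2·4 = −7 + 2·(32 − 4·7) = 2·32 − 9·7 = 2·32 − 9·(39 − 1·32) = −9·39 + 11·32 = −9·39 + 11·(149 − 3·39) = 11·149 − 42·39 = 11·149 − 42·(188 − 1·149) = −42·188 + 53·149; that is, 149·53 + 188·(-42) = 1.
Multiplying through by 113: s = 53·113 = 5989, t = (-42)·113 = -4746 is a solution.
Subtracting 31·188 from s and adding 31·149 to t gives the tidier solution (161, -127).
Check: 149·161 + 188·(-127) = 23989 − 23876 = 113. ✓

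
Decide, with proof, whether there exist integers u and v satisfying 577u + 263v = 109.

u = 162, v = -355

Since gcd(577, 263) = 1, every integer is an integer combination of 577 and 263.
Run the Euclidean algorithm on 577 and 263: 577 = 2·263 + 51, 263 = 5·51 + 8, 51 = 6·8 + 3, 8 = 2·3 + 2, 3 = 1·2 + 1, 2 = 2·1 + 0.
Unwinding: 1 = 3 − 1·2 = 3 − (8 − 2·3) = −8 + 3·3 = −8 + 3·(51 − 6·8) = 3·51 − 19·8 = 3·51 − 19·(263 − 5·51) = −19·263 + 98·51 = −19·263 + 98·(577 − 2·263) = 98·577 − 215·263, i.e. 577·98 + 263·(-215) = 1.
Times 109: 577·10682 + 263·(-23435) = 109, so (10682, -23435) solves it.
Subtracting 40·263 from u and adding 40·577 to v gives the tidier solution (162, -355).
Indeed 577·162 + 263·(-355) = 93474 − 93365 = 109.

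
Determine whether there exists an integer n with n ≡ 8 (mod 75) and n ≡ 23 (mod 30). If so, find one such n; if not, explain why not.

gcd(75, 30) = 15. A simultaneous solution exists iff 8 ≡ 23 (mod 15); here 8 mod 15 = 8 = 23 mod 15, so it does.
The integers ≡ 8 (mod 75) are 8, 83, …; their remainders mod 30 are 8, 23, so n = 83 is the first that is ≡ 23 (mod 30).
Check: 83 mod 75 = 8, 83 mod 30 = 23. ✓

n = 83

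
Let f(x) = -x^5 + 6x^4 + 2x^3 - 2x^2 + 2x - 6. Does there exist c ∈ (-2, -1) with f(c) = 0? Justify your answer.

f(-2) = 94 and f(-1) = -5, which have opposite signs.
Since f is a polynomial it is continuous on [-2, -1].
By the Intermediate Value Theorem, f takes the value 0 somewhere in the open interval.

Yes, f has a root in the interval.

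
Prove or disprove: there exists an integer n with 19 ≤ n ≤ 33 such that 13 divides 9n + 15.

At n = 19 the value 186 is not a multiple of 13. n = 20 works, since 9·20 + 15 = 195 = 15·13.

n = 20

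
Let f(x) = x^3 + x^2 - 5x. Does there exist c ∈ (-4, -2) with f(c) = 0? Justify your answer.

Yes, such a c exists.

f(-4) = -28 and f(-2) = 6, which have opposite signs.
f is continuous everywhere (it is a polynomial), in particular on [-4, -2].
By the Intermediate Value Theorem, f takes the value 0 somewhere in the open interval.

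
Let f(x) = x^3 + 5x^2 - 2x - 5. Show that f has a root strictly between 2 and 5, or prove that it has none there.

The endpoint values f(2) = 19 and f(5) = 235 are both positive. Claim: f(x) > 0 for every x in (2, 5).
Shift to the endpoint 2: with x = 2 + u (0 < u < 3), one computes f(2 + u) = u^3 + 11u^2 + 30u + 19.
All 4 nonzero coefficients of this polynomial in u are positive; hence for u > 0 the value is a sum of positive terms (the constant 19 among them).
So f is strictly positive on (2, 5); no root exists in the interval.

No such root exists.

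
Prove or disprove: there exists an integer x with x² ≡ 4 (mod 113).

x = 111

Take x = 111. Then 111² = 12321 = 109·113 + 4, so 111² ≡ 4 (mod 113).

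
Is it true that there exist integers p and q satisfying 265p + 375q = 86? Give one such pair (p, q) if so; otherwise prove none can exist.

There are no such integers.

gcd(265, 375) = 5, so every integer of the form 265p + 375q is a multiple of 5.
But 86 is not a multiple of 5 (it leaves remainder 1).
Hence no integers p, q satisfy the equation.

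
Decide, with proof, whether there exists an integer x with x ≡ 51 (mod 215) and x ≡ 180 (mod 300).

No such integer exists.

gcd(215, 300) = 5. If x ≡ 51 (mod 215) and x ≡ 180 (mod 300), then x ≡ 51 (mod 5) and x ≡ 180 (mod 5).
These are incompatible: 51 − 180 = -129 is not divisible by 5.
Therefore no such x exists.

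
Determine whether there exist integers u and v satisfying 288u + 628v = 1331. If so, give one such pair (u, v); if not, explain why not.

Any value of 288u + 628v is a multiple of gcd(288, 628) = 4.
However 1331 leaves remainder 3 on division by 4.
Therefore 288u + 628v = 1331 has no solution in integers.

No such integers exist.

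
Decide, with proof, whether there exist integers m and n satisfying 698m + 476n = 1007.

No, no such integers exist.

gcd(698, 476) = 2, so every integer of the form 698m + 476n is a multiple of 2.
However 1007 leaves remainder 1 on division by 2.
Hence no integers m, n satisfy the equation.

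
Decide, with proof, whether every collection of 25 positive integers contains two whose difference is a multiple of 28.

No; for instance {67, 68, 69, 70, 71, 72, 73, 74, 75, 76, 77, 78, 79, 80, 81, 82, 83, 84, 85, 86, 87, 88, 89, 90, 91} is a counterexample.

Take the 25 consecutive integers 67, 68, …, 91: their residues mod 28 are all distinct because 25 ≤ 28.
Any two of them differ by at most 24 < 28 and by at least 1, so no difference is a multiple of 28.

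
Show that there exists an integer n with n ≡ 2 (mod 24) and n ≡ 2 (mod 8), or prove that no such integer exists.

The moduli are not coprime: gcd(24, 8) = 8. Compatibility requires 8 ∣ (2 − 2) = 0, which holds, so solutions exist.
In fact n = 2 itself already satisfies 2 mod 8 = 2.
Verify: 2 = 0·24 + 2 and 2 = 0·8 + 2. ✓

n = 2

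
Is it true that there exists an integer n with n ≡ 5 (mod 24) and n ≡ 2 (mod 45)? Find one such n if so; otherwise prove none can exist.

gcd(24, 45) = 3. A simultaneous solution exists iff 5 ≡ 2 (mod 3); here 5 mod 3 = 2 = 2 mod 3, so it does.
Put n = 5 + 24t, so we need 24t ≡ 42 (mod 45), equivalently (divide by 3) 8t ≡ 14 (mod 15).
Invert 8 mod 15 by the Euclidean algorithm: 15 = 1·8 + 7, 8 = 1·7 + 1, 7 = 7·1 + 0; back-substituting, 1 = 8 − 1·7 = 8 − (15 − 1·8) = −15 + 2·8. Hence 8·2 ≡ 1, so 8⁻¹ ≡ 2 (mod 15).
Multiplying by 2: t ≡ 2·14 = 28 ≡ 13 (mod 15).
Then n = 5 + 24·13 = 317.
Verify: 317 = 13·24 + 5 and 317 = 7·45 + 2. ✓

n = 317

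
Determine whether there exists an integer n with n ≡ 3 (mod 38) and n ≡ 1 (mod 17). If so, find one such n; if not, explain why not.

n = 307

gcd(38, 17) = 1, so the Chinese Remainder Theorem guarantees exactly one residue class mod 646 satisfying both.
Any solution of the first congruence is n = 3 + 38t; substituting into the second, 38t ≡ 1 − 3 ≡ 15 (mod 17).
38 ≡ 4 (mod 17), so this reads 4t ≡ 15 (mod 17). Invert 4 mod 17 by the Euclidean algorithm: 17 = 4·4 + 1, 4 = 4·1 + 0; back-substituting, 1 = 17 − 4·4. Hence 4·(-4) ≡ 1, so 4⁻¹ ≡ -4 ≡ 13 (mod 17).
Therefore t ≡ 13·15 = 195 ≡ 8 (mod 17).
With t = 8: n = 3 + 38·8 = 307.
Check: 307 mod 38 = 3, 307 mod 17 = 1. ✓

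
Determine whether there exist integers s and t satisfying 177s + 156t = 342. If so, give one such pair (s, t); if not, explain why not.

Every value of 177s + 156t is a multiple of gcd(177, 156) = 3; since 3 ∣ 342, solutions exist.
Dividing through by 3 reduces the equation to 59s + 52t = 114.
Dividing repeatedly: 59 = 1·52 + 7, 52 = 7·7 + 3, 7 = 2·3 + 1, 3 = 3·1 + 0.
Unwinding: 1 = 7 − 2·3 = 7 − 2·(52 − 7·7) = −2·52 + 15·7 = −2·52 + 15·(59 − 1·52) = 15·59 − 17·52, i.e. 59·15 + 52·(-17) = 1.
Scaling by 114 gives the particular solution (s, t) = (1710, -1938).
Shifting by a multiple of (52, −59) keeps it a solution: s = 1710 − 32·52 = 46, t = -1938 + 32·59 = -50.
Check: 177·46 + 156·(-50) = 8142 − 7800 = 342. ✓

s = 46, t = -50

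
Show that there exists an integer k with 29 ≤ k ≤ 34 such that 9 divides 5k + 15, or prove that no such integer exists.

k = 33

Try k = 33: 5·33 + 15 = 180 = 20·9, which is divisible by 9.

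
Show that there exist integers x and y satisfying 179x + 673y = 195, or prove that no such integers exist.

179 and 673 are coprime, so 179x + 673y ranges over all of ℤ.
Dividing repeatedly: 673 = 3·179 + 136, 179 = 1·136 + 43, 136 = 3·43 + 7, 43 = 6·7 + 1, 7 = 7·1 + 0.
Unwinding: 1 = 43 − 6·7 = 43 − 6·(136 − 3·43) = −6·136 + 19·43 = −6·136 + 19·(179 − 1·136) = 19·179 − 25·136 = 19·179 − 25·(673 − 3·179) = −25·673 + 94·179, i.e. 179·94 + 673·(-25) = 1.
Multiplying through by 195: x = 94·195 = 18330, y = (-25)·195 = -4875 is a solution.
Subtracting 27·673 from x and adding 27·179 to y gives the tidier solution (159, -42).
Check: 179·159 + 673·(-42) = 28461 − 28266 = 195. ✓

x = 159, y = -42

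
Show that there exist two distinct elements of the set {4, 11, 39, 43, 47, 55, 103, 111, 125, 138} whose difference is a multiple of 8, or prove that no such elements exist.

11 and 43 are such a pair.

Reduce each element mod 8: 4↦4, 11↦3, 39↦7, 43↦3, 47↦7, 55↦7, 103↦7, 111↦7, 125↦5, 138↦2. The residue 3 repeats (at 11 and 43), and 43 − 11 = 32 = 4·8.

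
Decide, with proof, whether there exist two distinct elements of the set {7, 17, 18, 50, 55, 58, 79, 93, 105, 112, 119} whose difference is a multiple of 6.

Reduce each element mod 6: 7↦1, 17↦5, 18↦0, 50↦2, 55↦1, 58↦4, 79↦1, 93↦3, 105↦3, 112↦4, 119↦5. The residue 1 repeats (at 7 and 55), and 55 − 7 = 48 = 8·6.

The pair (7, 55) works.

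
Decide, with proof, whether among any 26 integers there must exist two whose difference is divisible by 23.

Partition the integers by their residue mod 23; there are 23 classes.
Placing 26 integers into 23 classes, some class receives at least two — say a and b.
Equal remainders mean a − b ≡ 0 (mod 23), so 23 divides their difference.

Yes, this is always true.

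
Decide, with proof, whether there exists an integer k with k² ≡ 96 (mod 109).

No, no such integer exists.

Apply Euler's criterion with the prime 109: 96 is a quadratic residue iff 96^54 ≡ 1 (mod 109), and a non-residue iff it is ≡ −1.
Repeated squaring mod 109: 96^2 = 9216 ≡ 60; 96^4 ≡ 60² = 3600 ≡ 3; 96^8 ≡ 3² = 9 ≡ 9; 96^16 ≡ 9² = 81 ≡ 81; 96^32 ≡ 81² = 6561 ≡ 21.
Since 54 = 32 + 16 + 4 + 2, 96^54 ≡ 21 · 81 · 3 · 60; multiplying out mod 109: 21·81 = 1701 ≡ 66, then 66·3 = 198 ≡ 89, then 89·60 = 5340 ≡ 108. Thus 96^54 ≡ 108 ≡ −1 (mod 109).
By Euler's criterion 96 is a quadratic non-residue mod 109: no k satisfies k² ≡ 96 (mod 109).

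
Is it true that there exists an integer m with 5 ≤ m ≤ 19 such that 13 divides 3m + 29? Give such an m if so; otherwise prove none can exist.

m = 12

For m = 5, 6, …, 11 the values 44, 47, 50, 53, 56, 59, 62 are not multiples of 13. m = 12 works, since 3·12 + 29 = 65 = 5·13.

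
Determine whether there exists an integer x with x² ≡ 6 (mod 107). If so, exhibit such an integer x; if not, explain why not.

No such integer exists.

Apply Euler's criterion with the prime 107: 6 is a quadratic residue iff 6^53 ≡ 1 (mod 107), and a non-residue iff it is ≡ −1.
Squaring successively (mod 107): 6^2 = 36 ≡ 36; 6^4 ≡ 36² = 1296 ≡ 12; 6^8 ≡ 12² = 144 ≡ 37; 6^16 ≡ 37² = 1369 ≡ 85; 6^32 ≡ 85² = 7225 ≡ 56.
Since 53 = 32 + 16 + 4 + 1, 6^53 ≡ 56 · 85 · 12 · 6; multiplying out mod 107: 56·85 = 4760 ≡ 52, then 52·12 = 624 ≡ 89, then 89·6 = 534 ≡ 106. Thus 6^53 ≡ 106 ≡ −1 (mod 107).
The value −1 means 6 is a non-residue modulo 107, so x² ≡ 6 (mod 107) is impossible.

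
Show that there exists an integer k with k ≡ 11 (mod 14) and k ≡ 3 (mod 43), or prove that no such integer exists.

k = 347

Since 14 and 43 share no common factor, CRT says the pair of congruences has a solution (unique mod 602).
Write k = 11 + 14t and require 11 + 14t ≡ 3 (mod 43), i.e. 14t ≡ 35 (mod 43).
Note 14·40 = 560 ≡ 1 (mod 43) (as 560 − 1 = 13·43), so 14⁻¹ ≡ 40.
Therefore t ≡ 40·35 = 1400 ≡ 24 (mod 43).
Taking t = 24 gives k = 11 + 14·24 = 347.
Indeed 347 ≡ 11 (mod 14) and 347 ≡ 3 (mod 43).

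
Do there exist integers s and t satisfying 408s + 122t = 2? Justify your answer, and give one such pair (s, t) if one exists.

Every value of 408s + 122t is a multiple of gcd(408, 122) = 2; since 2 ∣ 2, solutions exist.
Dividing through by 2 reduces the equation to 204s + 61t = 1.
Dividing repeatedly: 204 = 3·61 + 21, 61 = 2·21 + 19, 21 = 1·19 + 2, 19 = 9·2 + 1, 2 = 2·1 + 0.
Working back up the chain: 1 = 19 − 9·2 = 19 − 9·(21 − 1·19) = −9·21 + 10·19 = −9·21 + 10·(61 − 2·21) = 10·61 − 29·21 = 10·61 − 29·(204 − 3·61) = −29·204 + 97·61. So 204·(-29) + 61·97 = 1.
So (s, t) = (-29, 97) is a solution.
Shifting by a multiple of (61, −204) keeps it a solution: s = -29 + 1·61 = 32, t = 97 − 1·204 = -107.
Check: 408·32 + 122·(-107) = 13056 − 13054 = 2. ✓

s = 32, t = -107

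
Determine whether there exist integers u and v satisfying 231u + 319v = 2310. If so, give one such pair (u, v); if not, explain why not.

gcd(231, 319) = 11, and 11 divides 2310, so integer solutions exist.
Dividing through by 11 reduces the equation to 21u + 29v = 210.
Dividing repeatedly: 29 = 1·21 + 8, 21 = 2·8 + 5, 8 = 1·5 + 3, 5 = 1·3 + 2, 3 = 1·2 + 1, 2 = 2·1 + 0.
Unwinding: 1 = 3 − 1·2 = 3 − (5 − 1·3) = −5 + 2·3 = −5 + 2·(8 − 1·5) = 2·8 − 3·5 = 2·8 − 3·(21 − 2·8) = −3·21 + 8·8 = −3·21 + 8·(29 − 1·21) = 8·29 − 11·21, i.e. 21·(-11) + 29·8 = 1.
Multiplying through by 210: u = (-11)·210 = -2310, v = 8·210 = 1680 is a solution.
Adding 80·29 to u and subtracting 80·21 from v gives the tidier solution (10, 0).
Check: 231·10 + 319·0 = 2310 + 0 = 2310. ✓

u = 10, v = 0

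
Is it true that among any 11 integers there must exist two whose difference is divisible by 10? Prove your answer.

Yes, this is always true.

There are exactly 10 possible remainders on division by 10.
With 11 integers and only 10 classes, the pigeonhole principle forces two of them, say a and b, into the same class.
Equal remainders mean a − b ≡ 0 (mod 10), so 10 divides their difference.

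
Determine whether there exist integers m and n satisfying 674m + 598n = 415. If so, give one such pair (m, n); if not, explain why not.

gcd(674, 598) = 2, so every integer of the form 674m + 598n is a multiple of 2.
But 415 = 2·207 + 1, so 2 ∤ 415.
Hence no integers m, n satisfy the equation.

There are no such integers.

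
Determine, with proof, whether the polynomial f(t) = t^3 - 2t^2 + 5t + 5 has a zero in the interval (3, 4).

No such root exists.

f(3) = 29 and f(4) = 57, both positive.
f'(t) = 3t^2 - 4t + 5 has discriminant (-4)² − 4·3·5 = -44 < 0, so f' has no real roots and is positive for every real t.
So f is strictly increasing; between 3 and 4 its values lie between f(3) = 29 and f(4) = 57, all positive. Therefore f has no root in (3, 4).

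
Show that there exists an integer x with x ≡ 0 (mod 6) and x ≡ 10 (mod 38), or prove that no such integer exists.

gcd(6, 38) = 2. A simultaneous solution exists iff 0 ≡ 10 (mod 2); here 0 mod 2 = 0 = 10 mod 2, so it does.
Write x = 0 + 6t. Then 6t ≡ 10 − 0 ≡ 10 (mod 38); dividing through by 2 gives 3t ≡ 5 (mod 19).
To invert 3 modulo 19: 19 = 6·3 + 1, 3 = 3·1 + 0, and unwinding, 1 = 19 − 6·3. Thus 3⁻¹ ≡ -6 ≡ 13 (mod 19).
Multiplying by 13: t ≡ 13·5 = 65 ≡ 8 (mod 19).
Then x = 0 + 6·8 = 48.
Indeed 48 ≡ 0 (mod 6) and 48 ≡ 10 (mod 38).

x = 48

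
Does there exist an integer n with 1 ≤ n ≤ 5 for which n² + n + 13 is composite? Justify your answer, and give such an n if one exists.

n = 1

At n = 1: 1² + 1 + 13 = 15 = 3·5, which is composite.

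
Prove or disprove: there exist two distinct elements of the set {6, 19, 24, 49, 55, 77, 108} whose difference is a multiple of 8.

No, no such pair exists.

Residues mod 8: 6↦6, 19↦3, 24↦0, 49↦1, 55↦7, 77↦5, 108↦4.
No residue repeats among the 7 elements, so no pair has difference ≡ 0 (mod 8).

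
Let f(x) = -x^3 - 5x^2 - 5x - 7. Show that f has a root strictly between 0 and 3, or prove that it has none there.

No.

f(0) = -7 and f(3) = -94, both negative, so a sign-change argument is unavailable; we show f keeps this sign on the whole interval.
Every nonzero coefficient of f(x) = -x^3 - 5x^2 - 5x - 7 is negative; for x > 0 each term then has that sign, and the constant term -7 is strictly negative.
So f is strictly negative on (0, 3); no root exists in the interval.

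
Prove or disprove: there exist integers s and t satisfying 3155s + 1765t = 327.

There are no such integers.

Both 3155 and 1765 are divisible by gcd(3155, 1765) = 5, hence so is any combination 3155s + 1765t.
But 327 = 5·65 + 2, so 5 ∤ 327.
So the equation is unsolvable over ℤ.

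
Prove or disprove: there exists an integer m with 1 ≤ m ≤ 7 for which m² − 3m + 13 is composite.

The values for m = 1, 2, …, 7 are 11, 11, 13, 17, 23, 31, 41, and each of these is prime.
So no value in the range makes the expression composite.

No, no such integer m in that range exists.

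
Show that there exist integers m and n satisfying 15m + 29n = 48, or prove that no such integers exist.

15 and 29 are coprime, so 15m + 29n ranges over all of ℤ.
Euclidean algorithm: 29 = 1·15 + 14, 15 = 1·14 + 1, 14 = 14·1 + 0.
Back-substituting, 1 = 15 − 1·14 = 15 − (29 − 1·15) = −29 + 2·15; that is, 15·2 + 29·(-1) = 1.
Times 48: 15·96 + 29·(-48) = 48, so (96, -48) solves it.
The general solution is m = 96 + 29k, n = -48 − 15k; taking k = -3 gives the smaller pair m = 9, n = -3.
Indeed 15·9 + 29·(-3) = 135 − 87 = 48.

m = 9, n = -3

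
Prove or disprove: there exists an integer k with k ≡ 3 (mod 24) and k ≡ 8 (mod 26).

There is no such integer.

gcd(24, 26) = 2. If k ≡ 3 (mod 24) and k ≡ 8 (mod 26), then k ≡ 3 (mod 2) and k ≡ 8 (mod 2).
However 3 ≡ 1 and 8 ≡ 0 (mod 2), and 1 ≠ 0.
So no integer satisfies both congruences.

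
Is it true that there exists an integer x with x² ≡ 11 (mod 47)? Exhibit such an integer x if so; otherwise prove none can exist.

There is no such integer.

47 is prime, so by Euler's criterion 11 is a square mod 47 iff 11^((47−1)/2) = 11^23 ≡ 1 (mod 47).
Squaring successively (mod 47): 11^2 = 121 ≡ 27; 11^4 ≡ 27² = 729 ≡ 24; 11^8 ≡ 24² = 576 ≡ 12; 11^16 ≡ 12² = 144 ≡ 3.
Since 23 = 16 + 4 + 2 + 1, 11^23 ≡ 3 · 24 · 27 · 11; multiplying out mod 47: 3·24 = 72 ≡ 25, then 25·27 = 675 ≡ 17, then 17·11 = 187 ≡ 46. Thus 11^23 ≡ 46 ≡ −1 (mod 47).
The value −1 means 11 is a non-residue modulo 47, so x² ≡ 11 (mod 47) is impossible.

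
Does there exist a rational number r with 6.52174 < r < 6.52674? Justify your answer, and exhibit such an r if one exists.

Scale by 19: the interval becomes (123.91306, 124.00806), which contains the integer 124.
Hence 124/19 is a rational number with 6.52174 < 124/19 < 6.52674.

r = 124/19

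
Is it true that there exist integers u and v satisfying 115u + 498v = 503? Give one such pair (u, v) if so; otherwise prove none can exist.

u = 65, v = -14

Since gcd(115, 498) = 1, every integer is an integer combination of 115 and 498.
Dividing repeatedly: 498 = 4·115 + 38, 115 = 3·38 + 1, 38 = 38·1 + 0.
Unwinding: 1 = 115 − 3·38 = 115 − 3·(498 − 4·115) = −3·498 + 13·115, i.e. 115·13 + 498·(-3) = 1.
Scaling by 503 gives the particular solution (u, v) = (6539, -1509).
Subtracting 13·498 from u and adding 13·115 to v gives the tidier solution (65, -14).
Indeed 115·65 + 498·(-14) = 7475 − 6972 = 503.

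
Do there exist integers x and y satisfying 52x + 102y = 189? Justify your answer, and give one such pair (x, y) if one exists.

There are no such integers.

gcd(52, 102) = 2, so every integer of the form 52x + 102y is a multiple of 2.
But 189 is not a multiple of 2 (it leaves remainder 1).
Hence no integers x, y satisfy the equation.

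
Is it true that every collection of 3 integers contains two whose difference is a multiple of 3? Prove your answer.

No; for instance {13, 14, 15} is a counterexample.

Take the 3 consecutive integers 13, 14, 15: their residues mod 3 are all distinct because 3 ≤ 3.
The differences between them range over 1, …, 2, none of which is divisible by 3.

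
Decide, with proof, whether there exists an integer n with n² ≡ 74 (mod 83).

No, no such integer exists.

Apply Euler's criterion with the prime 83: 74 is a quadratic residue iff 74^41 ≡ 1 (mod 83), and a non-residue iff it is ≡ −1.
Squaring successively (mod 83): 74^2 = 5476 ≡ 81; 74^4 ≡ 81² = 6561 ≡ 4; 74^8 ≡ 4² = 16 ≡ 16; 74^16 ≡ 16² = 256 ≡ 7; 74^32 ≡ 7² = 49 ≡ 49.
Since 41 = 32 + 8 + 1, 74^41 ≡ 49 · 16 · 74; multiplying out mod 83: 49·16 = 784 ≡ 37, then 37·74 = 2738 ≡ 82. Thus 74^41 ≡ 82 ≡ −1 (mod 83).
By Euler's criterion 74 is a quadratic non-residue mod 83: no n satisfies n² ≡ 74 (mod 83).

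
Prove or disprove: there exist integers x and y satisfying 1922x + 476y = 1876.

gcd(1922, 476) = 2, and 2 divides 1876, so integer solutions exist.
Dividing through by 2 reduces the equation to 961x + 238y = 938.
Run the Euclidean algorithm on 961 and 238: 961 = 4·238 + 9, 238 = 26·9 + 4, 9 = 2·4 + 1, 4 = 4·1 + 0.
Back-substituting, 1 = 9 − 2·4 = 9 − 2·(238 − 26·9) = −2·238 + 53·9 = −2·238 + 53·(961 − 4·238) = 53·961 − 214·238; that is, 961·53 + 238·(-214) = 1.
Scaling by 938 gives the particular solution (x, y) = (49714, -200732).
The general solution is x = 49714 + 238k, y = -200732 − 961k; taking k = -208 gives the smaller pair x = 210, y = -844.
Check: 1922·210 + 476·(-844) = 403620 − 401744 = 1876. ✓

x = 210, y = -844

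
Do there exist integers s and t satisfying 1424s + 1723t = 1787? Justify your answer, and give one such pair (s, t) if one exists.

Since gcd(1424, 1723) = 1, every integer is an integer combination of 1424 and 1723.
Dividing repeatedly: 1723 = 1·1424 + 299, 1424 = 4·299 + 228, 299 = 1·228 + 71, 228 = 3·71 + 15, 71 = 4·15 + 11, 15 = 1·11 + 4, 11 = 2·4 + 3, 4 = 1·3 + 1, 3 = 3·1 + 0.
Working back up the chain: 1 = 4 − 1·3 = 4 − (11 − 2·4) = −11 + 3·4 = −11 + 3·(15 − 1·11) = 3·15 − 4·11 = 3·15 − 4·(71 − 4·15) = −4·71 + 19·15 = −4·71 + 19·(228 − 3·71) = 19·228 − 61·71 = 19·228 − 61·(299 − 1·228) = −61·299 + 80·228 = −61·299 + 80·(1424 − 4·299) = 80·1424 − 381·299 = 80·1424 − 381·(1723 − 1·1424) = −381·1723 + 461·1424. So 1424·461 + 1723·(-381) = 1.
Scaling by 1787 gives the particular solution (s, t) = (823807, -680847).
The general solution is s = 823807 + 1723k, t = -680847 − 1424k; taking k = -478 gives the smaller pair s = 213, t = -175.
Indeed 1424·213 + 1723·(-175) = 303312 − 301525 = 1787.

s = 213, t = -175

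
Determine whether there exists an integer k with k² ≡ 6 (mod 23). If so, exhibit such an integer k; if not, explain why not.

k = 11

k = 11 works: 11² = 121, and 121 − 6 = 115 = 5·23.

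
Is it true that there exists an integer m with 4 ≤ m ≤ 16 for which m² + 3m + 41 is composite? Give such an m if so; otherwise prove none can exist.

At m = 14: 14² + 3·14 + 41 = 279 = 3·93, which is composite.

m = 14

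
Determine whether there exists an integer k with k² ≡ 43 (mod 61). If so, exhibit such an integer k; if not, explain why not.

No such integer exists.

61 is prime, so by Euler's criterion 43 is a square mod 61 iff 43^((61−1)/2) = 43^30 ≡ 1 (mod 61).
Repeated squaring mod 61: 43^2 = 1849 ≡ 19; 43^4 ≡ 19² = 361 ≡ 56; 43^8 ≡ 56² = 3136 ≡ 25; 43^16 ≡ 25² = 625 ≡ 15.
Since 30 = 16 + 8 + 4 + 2, 43^30 ≡ 15 · 25 · 56 · 19; multiplying out mod 61: 15·25 = 375 ≡ 9, then 9·56 = 504 ≡ 16, then 16·19 = 304 ≡ 60. Thus 43^30 ≡ 60 ≡ −1 (mod 61).
The value −1 means 43 is a non-residue modulo 61, so k² ≡ 43 (mod 61) is impossible.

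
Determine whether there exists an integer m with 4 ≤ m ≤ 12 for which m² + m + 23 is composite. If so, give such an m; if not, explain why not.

At m = 8: 8² + 8 + 23 = 95 = 5·19, which is composite.

m = 8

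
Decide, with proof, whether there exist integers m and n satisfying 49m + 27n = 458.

49 and 27 are coprime, so 49m + 27n ranges over all of ℤ.
Euclidean algorithm: 49 = 1·27 + 22, 27 = 1·22 + 5, 22 = 4·5 + 2, 5 = 2·2 + 1, 2 = 2·1 + 0.
Back-substituting, 1 = 5 − 2·2 = 5 − 2·(22 − 4·5) = −2·22 + 9·5 = −2·22 + 9·(27 − 1·22) = 9·27 − 11·22 = 9·27 − 11·(49 − 1·27) = −11·49 + 20·27; that is, 49·(-11) + 27·20 = 1.
Scaling by 458 gives the particular solution (m, n) = (-5038, 9160).
Adding 187·27 to m and subtracting 187·49 from n gives the tidier solution (11, -3).
Indeed 49·11 + 27·(-3) = 539 − 81 = 458.

m = 11, n = -3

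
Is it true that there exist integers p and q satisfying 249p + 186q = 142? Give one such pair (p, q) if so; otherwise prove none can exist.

No, no such integers exist.

gcd(249, 186) = 3, so every integer of the form 249p + 186q is a multiple of 3.
But 142 = 3·47 + 1, so 3 ∤ 142.
Hence no integers p, q satisfy the equation.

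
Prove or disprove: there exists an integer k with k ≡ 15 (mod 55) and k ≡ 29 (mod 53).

k = 400

gcd(55, 53) = 1, so the Chinese Remainder Theorem guarantees exactly one residue class mod 2915 satisfying both.
Any solution of the first congruence is k = 15 + 55t; substituting into the second, 55t ≡ 29 − 15 ≡ 14 (mod 53).
55 ≡ 2 (mod 53), so this reads 2t ≡ 14 (mod 53). To invert 2 modulo 53: 53 = 26·2 + 1, 2 = 2·1 + 0, and unwinding, 1 = 53 − 26·2. Thus 2⁻¹ ≡ -26 ≡ 27 (mod 53).
Therefore t ≡ 27·14 = 378 ≡ 7 (mod 53).
With t = 7: k = 15 + 55·7 = 400.
Verify: 400 = 7·55 + 15 and 400 = 7·53 + 29. ✓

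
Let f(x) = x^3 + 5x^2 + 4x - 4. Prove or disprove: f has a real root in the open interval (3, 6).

No such root exists.

f(3) = 80 and f(6) = 416, both positive, so a sign-change argument is unavailable; we show f keeps this sign on the whole interval.
Shift to the endpoint 3: with x = 3 + u (0 < u < 3), one computes f(3 + u) = u^3 + 14u^2 + 61u + 80.
The nonzero coefficients here are all positive, so for u > 0 every term is positive (or zero), and the constant term 80 is strictly positive.
Therefore f(x) > 0 throughout (3, 6), and f has no zero there.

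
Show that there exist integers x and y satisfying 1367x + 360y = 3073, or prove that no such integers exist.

1367 and 360 are coprime, so 1367x + 360y ranges over all of ℤ.
Run the Euclidean algorithm on 1367 and 360: 1367 = 3·360 + 287, 360 = 1·287 + 73, 287 = 3·73 + 68, 73 = 1·68 + 5, 68 = 13·5 + 3, 5 = 1·3 + 2, 3 = 1·2 + 1, 2 = 2·1 + 0.
Unwinding: 1 = 3 − 1·2 = 3 − (5 − 1·3) = −5 + 2·3 = −5 + 2·(68 − 13·5) = 2·68 − 27·5 = 2·68 − 27·(73 − 1·68) = −27·73 + 29·68 = −27·73 + 29·(287 − 3·73) = 29·287 − 114·73 = 29·287 − 114·(360 − 1·287) = −114·360 + 143·287 = −114·360 + 143·(1367 − 3·360) = 143·1367 − 543·360, i.e. 1367·143 + 360·(-543) = 1.
Scaling by 3073 gives the particular solution (x, y) = (439439, -1668639).
Subtracting 1220·360 from x and adding 1220·1367 to y gives the tidier solution (239, -899).
Indeed 1367·239 + 360·(-899) = 326713 − 323640 = 3073.

x = 239, y = -899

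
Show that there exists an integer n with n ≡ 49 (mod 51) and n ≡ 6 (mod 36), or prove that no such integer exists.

There is no such integer.

Reduce both congruences modulo 3, which divides 51 and 36: they say n ≡ 49 (mod 3) and n ≡ 6 (mod 3).
But 49 mod 3 = 1 while 6 mod 3 = 0, a contradiction.
So no integer satisfies both congruences.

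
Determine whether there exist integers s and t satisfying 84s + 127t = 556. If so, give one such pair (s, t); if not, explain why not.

s = 55, t = -32

Since gcd(84, 127) = 1, every integer is an integer combination of 84 and 127.
Dividing repeatedly: 127 = 1·84 + 43, 84 = 1·43 + 41, 43 = 1·41 + 2, 41 = 20·2 + 1, 2 = 2·1 + 0.
Back-substituting, 1 = 41 − 20·2 = 41 − 20·(43 − 1·41) = −20·43 + 21·41 = −20·43 + 21·(84 − 1·43) = 21·84 − 41·43 = 21·84 − 41·(127 − 1·84) = −41·127 + 62·84; that is, 84·62 + 127·(-41) = 1.
Multiplying through by 556: s = 62·556 = 34472, t = (-41)·556 = -22796 is a solution.
Subtracting 271·127 from s and adding 271·84 to t gives the tidier solution (55, -32).
Indeed 84·55 + 127·(-32) = 4620 − 4064 = 556.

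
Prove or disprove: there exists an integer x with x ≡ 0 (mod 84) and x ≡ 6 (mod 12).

There is no such integer.

Reduce both congruences modulo 12, which divides 84 and 12: they say x ≡ 0 (mod 12) and x ≡ 6 (mod 12).
But 0 mod 12 = 0 while 6 mod 12 = 6, a contradiction.
Therefore no such x exists.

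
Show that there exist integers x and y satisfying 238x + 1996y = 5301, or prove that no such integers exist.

Any value of 238x + 1996y is a multiple of gcd(238, 1996) = 2.
But 5301 = 2·2650 + 1, so 2 ∤ 5301.
Hence no integers x, y satisfy the equation.

No such integers exist.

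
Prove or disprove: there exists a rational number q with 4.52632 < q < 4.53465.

Look for a denominator N such that an integer falls strictly between N·4.52632 and N·4.53465. N = 15 works: 15·4.52632 = 67.89480 < 68 < 68.01975 = 15·4.53465.
Hence 68/15 is a rational number with 4.52632 < 68/15 < 4.53465.

q = 68/15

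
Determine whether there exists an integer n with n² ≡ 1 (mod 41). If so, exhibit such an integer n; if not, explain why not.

Take n = 40. Then 40² = 1600 = 39·41 + 1, so 40² ≡ 1 (mod 41).

n = 40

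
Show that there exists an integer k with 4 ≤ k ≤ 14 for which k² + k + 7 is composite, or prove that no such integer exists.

k = 4

At k = 4: 4² + 4 + 7 = 27 = 3·9, which is composite.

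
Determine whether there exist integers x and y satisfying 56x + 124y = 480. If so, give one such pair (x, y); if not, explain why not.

x = 13, y = -2

gcd(56, 124) = 4, and 4 divides 480, so integer solutions exist.
Dividing through by 4 reduces the equation to 14x + 31y = 120.
Euclidean algorithm: 31 = 2·14 + 3, 14 = 4·3 + 2, 3 = 1·2 + 1, 2 = 2·1 + 0.
Working back up the chain: 1 = 3 − 1·2 = 3 − (14 − 4·3) = −14 + 5·3 = −14 + 5·(31 − 2·14) = 5·31 − 11·14. So 14·(-11) + 31·5 = 1.
Scaling by 120 gives the particular solution (x, y) = (-1320, 600).
Adding 43·31 to x and subtracting 43·14 from y gives the tidier solution (13, -2).
Indeed 56·13 + 124·(-2) = 728 − 248 = 480.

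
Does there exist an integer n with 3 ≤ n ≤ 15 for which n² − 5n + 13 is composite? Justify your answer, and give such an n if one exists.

n = 9

At n = 9: 9² − 5·9 + 13 = 49 = 7·7, which is composite.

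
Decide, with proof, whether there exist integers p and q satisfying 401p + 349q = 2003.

Since gcd(401, 349) = 1, every integer is an integer combination of 401 and 349.
Run the Euclidean algorithm on 401 and 349: 401 = 1·349 + 52, 349 = 6·52 + 37, 52 = 1·37 + 15, 37 = 2·15 + 7, 15 = 2·7 + 1, 7 = 7·1 + 0.
Back-substituting, 1 = 15 − 2·7 = 15 − 2·(37 − 2·15) = −2·37 + 5·15 = −2·37 + 5·(52 − 1·37) = 5·52 − 7·37 = 5·52 − 7·(349 − 6·52) = −7·349 + 47·52 = −7·349 + 47·(401 − 1·349) = 47·401 − 54·349; that is, 401·47 + 349·(-54) = 1.
Times 2003: 401·94141 + 349·(-108162) = 2003, so (94141, -108162) solves it.
Shifting by a multiple of (349, −401) keeps it a solution: p = 94141 − 269·349 = 260, q = -108162 + 269·401 = -293.
Indeed 401·260 + 349·(-293) = 104260 − 102257 = 2003.

p = 260, q = -293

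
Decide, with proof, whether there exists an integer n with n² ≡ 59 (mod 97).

Apply Euler's criterion with the prime 97: 59 is a quadratic residue iff 59^48 ≡ 1 (mod 97), and a non-residue iff it is ≡ −1.
Squaring successively (mod 97): 59^2 = 3481 ≡ 86; 59^4 ≡ 86² = 7396 ≡ 24; 59^8 ≡ 24² = 576 ≡ 91; 59^16 ≡ 91² = 8281 ≡ 36; 59^32 ≡ 36² = 1296 ≡ 35.
Since 48 = 32 + 16, 59^48 ≡ 35 · 36; multiplying out mod 97: 35·36 = 1260 ≡ 96. Thus 59^48 ≡ 96 ≡ −1 (mod 97).
By Euler's criterion 59 is a quadratic non-residue mod 97: no n satisfies n² ≡ 59 (mod 97).

No, no such integer exists.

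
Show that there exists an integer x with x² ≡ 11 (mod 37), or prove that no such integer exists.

x = 23

Take x = 23. Then 23² = 529 = 14·37 + 11, so 23² ≡ 11 (mod 37).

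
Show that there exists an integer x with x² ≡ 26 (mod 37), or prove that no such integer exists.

Take x = 10. Then 10² = 100 = 2·37 + 26, so 10² ≡ 26 (mod 37).

x = 10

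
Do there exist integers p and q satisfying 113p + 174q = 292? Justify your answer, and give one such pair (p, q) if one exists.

113 and 174 are coprime, so 113p + 174q ranges over all of ℤ.
Dividing repeatedly: 174 = 1·113 + 61, 113 = 1·61 + 52, 61 = 1·52 + 9, 52 = 5·9 + 7, 9 = 1·7 + 2, 7 = 3·2 + 1, 2 = 2·1 + 0.
Back-substituting, 1 = 7 − 3·2 = 7 − 3·(9 − 1·7) = −3·9 + 4·7 = −3·9 + 4·(52 − 5·9) = 4·52 − 23·9 = 4·52 − 23·(61 − 1·52) = −23·61 + 27·52 = −23·61 + 27·(113 − 1·61) = 27·113 − 50·61 = 27·113 − 50·(174 − 1·113) = −50·174 + 77·113; that is, 113·77 + 174·(-50) = 1.
Scaling by 292 gives the particular solution (p, q) = (22484, -14600).
Subtracting 129·174 from p and adding 129·113 to q gives the tidier solution (38, -23).
Indeed 113·38 + 174·(-23) = 4294 − 4002 = 292.

p = 38, q = -23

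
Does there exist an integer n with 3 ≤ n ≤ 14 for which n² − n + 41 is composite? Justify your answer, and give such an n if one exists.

No, no such integer n in that range exists.

The values for n = 3, 4, …, 14 are 47, 53, 61, 71, 83, 97, 113, 131, 151, 173, 197, 223, and each of these is prime.
So no value in the range makes the expression composite.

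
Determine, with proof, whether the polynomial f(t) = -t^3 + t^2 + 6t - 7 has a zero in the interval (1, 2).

Such a root exists.

f(1) = -1 and f(2) = 1, which have opposite signs.
Since f is a polynomial it is continuous on [1, 2].
By the Intermediate Value Theorem f must vanish at some point of (1, 2).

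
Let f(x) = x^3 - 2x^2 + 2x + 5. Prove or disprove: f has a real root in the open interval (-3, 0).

Yes, f has a root in the interval.

f(-3) = -46 and f(0) = 5, which have opposite signs.
f is continuous everywhere (it is a polynomial), in particular on [-3, 0].
By the Intermediate Value Theorem, f takes the value 0 somewhere in the open interval.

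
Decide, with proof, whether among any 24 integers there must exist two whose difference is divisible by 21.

True.

Partition the integers by their residue mod 21; there are 21 classes.
With 24 integers and only 21 classes, the pigeonhole principle forces two of them, say a and b, into the same class.
Equal remainders mean a − b ≡ 0 (mod 21), so 21 divides their difference.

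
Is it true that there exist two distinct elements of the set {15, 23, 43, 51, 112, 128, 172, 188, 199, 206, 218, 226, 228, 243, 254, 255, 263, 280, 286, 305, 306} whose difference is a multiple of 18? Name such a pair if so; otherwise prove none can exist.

The pair (15, 51) works.

Reduce each element mod 18: 15↦15, 23↦5, 43↦7, 51↦15, 112↦4, 128↦2, 172↦10, 188↦8, 199↦1, 206↦8, 218↦2, 226↦10, 228↦12, 243↦9, 254↦2, 255↦3, 263↦11, 280↦10, 286↦16, 305↦17, 306↦0. The residue 15 repeats (at 15 and 51), and 51 − 15 = 36 = 2·18.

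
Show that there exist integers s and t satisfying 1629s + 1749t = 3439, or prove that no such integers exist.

Both 1629 and 1749 are divisible by gcd(1629, 1749) = 3, hence so is any combination 1629s + 1749t.
However 3439 leaves remainder 1 on division by 3.
Hence no integers s, t satisfy the equation.

No such integers exist.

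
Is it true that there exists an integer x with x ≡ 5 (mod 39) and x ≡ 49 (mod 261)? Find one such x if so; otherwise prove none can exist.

No, no such integer exists.

gcd(39, 261) = 3. If x ≡ 5 (mod 39) and x ≡ 49 (mod 261), then x ≡ 5 (mod 3) and x ≡ 49 (mod 3).
These are incompatible: 5 − 49 = -44 is not divisible by 3.
So no integer satisfies both congruences.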